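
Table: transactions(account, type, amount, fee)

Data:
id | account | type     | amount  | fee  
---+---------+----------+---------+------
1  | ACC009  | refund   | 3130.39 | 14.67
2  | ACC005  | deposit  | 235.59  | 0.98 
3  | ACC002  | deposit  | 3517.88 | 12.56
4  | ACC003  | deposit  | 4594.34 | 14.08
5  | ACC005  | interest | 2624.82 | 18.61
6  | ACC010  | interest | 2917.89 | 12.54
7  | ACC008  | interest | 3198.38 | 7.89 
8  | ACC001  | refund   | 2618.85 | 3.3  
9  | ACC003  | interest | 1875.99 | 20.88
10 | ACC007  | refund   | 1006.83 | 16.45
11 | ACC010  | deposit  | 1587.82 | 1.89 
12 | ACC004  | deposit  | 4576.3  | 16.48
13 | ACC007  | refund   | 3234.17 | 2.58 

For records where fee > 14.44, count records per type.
SELECT type, COUNT(*)
FROM transactions
WHERE fee > 14.44
GROUP BY type

Note: WHERE filters rows before grouping.

Result:
  deposit: 1
  interest: 2
  refund: 2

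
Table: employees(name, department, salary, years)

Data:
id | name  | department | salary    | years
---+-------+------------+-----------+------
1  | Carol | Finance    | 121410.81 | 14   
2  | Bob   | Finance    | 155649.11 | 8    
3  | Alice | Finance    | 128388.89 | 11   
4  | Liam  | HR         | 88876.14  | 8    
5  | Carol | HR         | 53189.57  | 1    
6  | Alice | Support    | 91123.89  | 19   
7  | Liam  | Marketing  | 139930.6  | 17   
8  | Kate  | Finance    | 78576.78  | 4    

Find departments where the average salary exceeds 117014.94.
SELECT department, AVG(salary)
FROM employees
GROUP BY department
HAVING AVG(salary) > 117014.94

Result:
  Finance: avg=121006.40
  Marketing: avg=139930.60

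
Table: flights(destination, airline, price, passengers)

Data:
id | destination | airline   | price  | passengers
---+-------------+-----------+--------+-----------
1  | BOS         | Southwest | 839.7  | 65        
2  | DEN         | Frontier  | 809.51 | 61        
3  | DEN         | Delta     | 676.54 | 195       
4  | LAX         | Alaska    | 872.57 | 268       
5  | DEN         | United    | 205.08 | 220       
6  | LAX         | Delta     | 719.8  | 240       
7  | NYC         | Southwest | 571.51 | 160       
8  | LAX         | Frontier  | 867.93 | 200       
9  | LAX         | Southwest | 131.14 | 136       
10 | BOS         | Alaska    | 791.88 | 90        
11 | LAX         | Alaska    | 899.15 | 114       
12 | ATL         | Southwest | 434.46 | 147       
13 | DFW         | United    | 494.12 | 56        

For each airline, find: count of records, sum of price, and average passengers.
SELECT airline,
       COUNT(*) as cnt,
       SUM(price) as total_price,
       AVG(passengers) as avg_passengers
FROM flights
GROUP BY airline

Result:
  Alaska: 3 records, 2563.60 total price, 157.33 avg passengers
  Delta: 2 records, 1396.34 total price, 217.50 avg passengers
  Frontier: 2 records, 1677.44 total price, 130.50 avg passengers
  Southwest: 4 records, 1976.81 total price, 127.00 avg passengers
  United: 2 records, 699.20 total price, 138.00 avg passengers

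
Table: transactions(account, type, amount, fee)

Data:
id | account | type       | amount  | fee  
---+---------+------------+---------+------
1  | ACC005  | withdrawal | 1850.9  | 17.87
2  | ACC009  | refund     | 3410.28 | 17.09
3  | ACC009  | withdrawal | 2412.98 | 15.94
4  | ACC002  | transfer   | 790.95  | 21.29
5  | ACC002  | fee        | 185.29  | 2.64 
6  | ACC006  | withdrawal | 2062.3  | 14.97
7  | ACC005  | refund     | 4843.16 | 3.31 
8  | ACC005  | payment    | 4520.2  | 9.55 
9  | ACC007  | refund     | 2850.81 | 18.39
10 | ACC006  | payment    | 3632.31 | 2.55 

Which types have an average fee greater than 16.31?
SELECT type, AVG(fee)
FROM transactions
GROUP BY type
HAVING AVG(fee) > 16.31

Result:
  transfer: avg=21.29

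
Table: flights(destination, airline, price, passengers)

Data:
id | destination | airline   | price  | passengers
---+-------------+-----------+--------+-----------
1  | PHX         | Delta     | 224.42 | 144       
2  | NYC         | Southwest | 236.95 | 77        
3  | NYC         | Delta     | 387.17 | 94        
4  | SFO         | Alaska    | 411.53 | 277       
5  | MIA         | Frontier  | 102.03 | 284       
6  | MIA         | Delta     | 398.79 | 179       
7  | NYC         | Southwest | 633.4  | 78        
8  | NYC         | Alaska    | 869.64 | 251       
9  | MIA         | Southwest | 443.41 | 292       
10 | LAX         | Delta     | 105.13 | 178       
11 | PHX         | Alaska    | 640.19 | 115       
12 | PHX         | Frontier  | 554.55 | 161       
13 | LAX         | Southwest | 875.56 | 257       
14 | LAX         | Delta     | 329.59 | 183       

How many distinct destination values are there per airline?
SELECT airline, COUNT(DISTINCT destination)
FROM flights
GROUP BY airline

Result:
  Alaska: 3 distinct
  Delta: 4 distinct
  Frontier: 2 distinct
  Southwest: 3 distinct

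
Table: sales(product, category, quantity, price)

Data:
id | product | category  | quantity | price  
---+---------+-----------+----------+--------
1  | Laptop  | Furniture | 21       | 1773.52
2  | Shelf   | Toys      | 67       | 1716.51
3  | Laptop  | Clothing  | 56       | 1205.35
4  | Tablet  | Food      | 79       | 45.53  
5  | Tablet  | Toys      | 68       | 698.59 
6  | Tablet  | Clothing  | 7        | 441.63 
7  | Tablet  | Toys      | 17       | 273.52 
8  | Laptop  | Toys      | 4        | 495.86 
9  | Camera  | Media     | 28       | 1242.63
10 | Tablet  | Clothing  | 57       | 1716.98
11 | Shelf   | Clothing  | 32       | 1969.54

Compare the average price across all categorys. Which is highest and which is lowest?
SELECT category, AVG(price)
FROM sales
GROUP BY category
ORDER BY AVG(price)

All groups:
  Food: 45.53
  Toys: 796.12
  Media: 1242.63
  Clothing: 1333.38
  Furniture: 1773.52

Highest: Furniture (1773.52)
Lowest: Food (45.53)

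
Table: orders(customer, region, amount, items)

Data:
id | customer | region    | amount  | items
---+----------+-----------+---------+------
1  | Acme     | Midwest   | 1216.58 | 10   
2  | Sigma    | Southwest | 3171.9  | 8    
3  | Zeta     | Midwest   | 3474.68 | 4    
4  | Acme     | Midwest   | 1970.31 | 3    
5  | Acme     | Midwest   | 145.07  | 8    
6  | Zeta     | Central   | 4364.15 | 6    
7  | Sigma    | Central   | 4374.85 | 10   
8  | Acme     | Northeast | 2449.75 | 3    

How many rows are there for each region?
SELECT region, COUNT(*) as count
FROM orders
GROUP BY region

Result:
  Central: 2
  Midwest: 4
  Northeast: 1
  Southwest: 1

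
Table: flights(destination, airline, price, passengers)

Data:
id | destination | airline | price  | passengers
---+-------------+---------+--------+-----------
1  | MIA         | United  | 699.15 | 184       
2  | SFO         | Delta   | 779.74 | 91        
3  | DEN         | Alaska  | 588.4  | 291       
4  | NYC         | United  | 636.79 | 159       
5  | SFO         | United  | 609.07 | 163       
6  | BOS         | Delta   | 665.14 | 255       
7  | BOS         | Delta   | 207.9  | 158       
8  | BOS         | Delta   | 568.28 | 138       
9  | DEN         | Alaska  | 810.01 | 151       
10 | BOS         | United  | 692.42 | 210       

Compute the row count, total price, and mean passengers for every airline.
SELECT airline,
       COUNT(*) as cnt,
       SUM(price) as total_price,
       AVG(passengers) as avg_passengers
FROM flights
GROUP BY airline

Result:
  Alaska: 2 records, 1398.41 total price, 221.00 avg passengers
  Delta: 4 records, 2221.06 total price, 160.50 avg passengers
  United: 4 records, 2637.43 total price, 179.00 avg passengers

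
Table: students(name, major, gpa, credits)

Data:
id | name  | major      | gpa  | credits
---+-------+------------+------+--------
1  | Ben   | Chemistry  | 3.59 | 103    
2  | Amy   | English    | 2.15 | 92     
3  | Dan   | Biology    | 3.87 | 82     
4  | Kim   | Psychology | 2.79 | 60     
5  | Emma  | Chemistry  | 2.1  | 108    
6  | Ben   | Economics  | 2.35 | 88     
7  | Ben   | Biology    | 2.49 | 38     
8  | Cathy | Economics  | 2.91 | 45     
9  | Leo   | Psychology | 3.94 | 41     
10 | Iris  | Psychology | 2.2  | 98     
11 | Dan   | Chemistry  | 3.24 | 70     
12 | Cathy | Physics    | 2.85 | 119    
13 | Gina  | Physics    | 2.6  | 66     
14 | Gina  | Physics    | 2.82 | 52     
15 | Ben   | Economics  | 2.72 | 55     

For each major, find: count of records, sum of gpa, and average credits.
SELECT major,
       COUNT(*) as cnt,
       SUM(gpa) as total_gpa,
       AVG(credits) as avg_credits
FROM students
GROUP BY major

Result:
  Biology: 2 records, 6.36 total gpa, 60.00 avg credits
  Chemistry: 3 records, 8.93 total gpa, 93.67 avg credits
  Economics: 3 records, 7.98 total gpa, 62.67 avg credits
  English: 1 records, 2.15 total gpa, 92.00 avg credits
  Physics: 3 records, 8.27 total gpa, 79.00 avg credits
  Psychology: 3 records, 8.93 total gpa, 66.33 avg credits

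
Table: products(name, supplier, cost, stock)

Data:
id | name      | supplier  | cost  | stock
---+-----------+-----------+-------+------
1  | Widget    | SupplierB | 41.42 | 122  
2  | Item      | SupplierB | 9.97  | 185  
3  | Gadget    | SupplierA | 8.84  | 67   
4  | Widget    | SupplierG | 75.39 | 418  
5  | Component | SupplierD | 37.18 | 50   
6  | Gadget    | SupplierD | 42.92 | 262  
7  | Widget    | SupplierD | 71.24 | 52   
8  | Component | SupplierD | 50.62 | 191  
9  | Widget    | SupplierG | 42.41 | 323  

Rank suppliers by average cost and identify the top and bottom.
SELECT supplier, AVG(cost)
FROM products
GROUP BY supplier
ORDER BY AVG(cost)

All groups:
  SupplierA: 8.84
  SupplierB: 25.70
  SupplierD: 50.49
  SupplierG: 58.90

Highest: SupplierG (58.90)
Lowest: SupplierA (8.84)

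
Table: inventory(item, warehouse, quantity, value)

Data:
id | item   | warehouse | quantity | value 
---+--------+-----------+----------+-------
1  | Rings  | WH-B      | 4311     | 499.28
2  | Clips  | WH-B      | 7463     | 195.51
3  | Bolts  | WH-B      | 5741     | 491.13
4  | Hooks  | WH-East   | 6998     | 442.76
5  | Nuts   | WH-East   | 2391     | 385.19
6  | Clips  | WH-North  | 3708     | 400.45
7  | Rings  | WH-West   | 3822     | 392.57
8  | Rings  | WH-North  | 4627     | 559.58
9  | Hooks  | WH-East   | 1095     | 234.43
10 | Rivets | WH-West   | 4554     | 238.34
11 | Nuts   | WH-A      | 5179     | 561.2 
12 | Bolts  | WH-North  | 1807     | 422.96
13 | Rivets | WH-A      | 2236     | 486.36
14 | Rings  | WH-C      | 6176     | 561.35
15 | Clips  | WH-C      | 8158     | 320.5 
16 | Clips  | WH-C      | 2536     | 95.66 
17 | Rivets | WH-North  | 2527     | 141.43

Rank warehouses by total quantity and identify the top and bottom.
SELECT warehouse, SUM(quantity)
FROM inventory
GROUP BY warehouse
ORDER BY SUM(quantity)

All groups:
  WH-A: 7415
  WH-West: 8376
  WH-East: 10484
  WH-North: 12669
  WH-C: 16870
  WH-B: 17515

Highest: WH-B (17515)
Lowest: WH-A (7415)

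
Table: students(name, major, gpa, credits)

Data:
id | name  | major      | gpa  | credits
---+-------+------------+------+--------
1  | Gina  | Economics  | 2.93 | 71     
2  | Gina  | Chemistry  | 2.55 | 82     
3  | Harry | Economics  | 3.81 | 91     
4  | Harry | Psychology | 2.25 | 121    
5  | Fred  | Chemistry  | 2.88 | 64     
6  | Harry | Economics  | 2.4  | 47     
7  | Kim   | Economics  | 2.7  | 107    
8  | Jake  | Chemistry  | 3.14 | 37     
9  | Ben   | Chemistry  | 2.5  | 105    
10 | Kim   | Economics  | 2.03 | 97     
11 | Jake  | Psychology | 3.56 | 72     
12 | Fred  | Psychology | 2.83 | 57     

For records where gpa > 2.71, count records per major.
SELECT major, COUNT(*)
FROM students
WHERE gpa > 2.71
GROUP BY major

Note: WHERE filters rows before grouping.

Result:
  Chemistry: 2
  Economics: 2
  Psychology: 2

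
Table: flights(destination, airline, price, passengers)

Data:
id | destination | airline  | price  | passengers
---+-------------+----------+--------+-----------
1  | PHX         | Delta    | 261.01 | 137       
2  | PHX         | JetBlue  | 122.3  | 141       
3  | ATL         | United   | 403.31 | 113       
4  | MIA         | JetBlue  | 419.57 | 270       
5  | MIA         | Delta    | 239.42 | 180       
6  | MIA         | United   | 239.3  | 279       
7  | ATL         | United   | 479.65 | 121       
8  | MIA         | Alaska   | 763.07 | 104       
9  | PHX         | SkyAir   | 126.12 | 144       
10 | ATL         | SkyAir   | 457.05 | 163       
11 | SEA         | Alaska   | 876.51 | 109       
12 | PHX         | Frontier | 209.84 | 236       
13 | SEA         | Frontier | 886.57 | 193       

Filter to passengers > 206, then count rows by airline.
SELECT airline, COUNT(*)
FROM flights
WHERE passengers > 206
GROUP BY airline

Note: WHERE filters rows before grouping.

Result:
  Frontier: 1
  JetBlue: 1
  United: 1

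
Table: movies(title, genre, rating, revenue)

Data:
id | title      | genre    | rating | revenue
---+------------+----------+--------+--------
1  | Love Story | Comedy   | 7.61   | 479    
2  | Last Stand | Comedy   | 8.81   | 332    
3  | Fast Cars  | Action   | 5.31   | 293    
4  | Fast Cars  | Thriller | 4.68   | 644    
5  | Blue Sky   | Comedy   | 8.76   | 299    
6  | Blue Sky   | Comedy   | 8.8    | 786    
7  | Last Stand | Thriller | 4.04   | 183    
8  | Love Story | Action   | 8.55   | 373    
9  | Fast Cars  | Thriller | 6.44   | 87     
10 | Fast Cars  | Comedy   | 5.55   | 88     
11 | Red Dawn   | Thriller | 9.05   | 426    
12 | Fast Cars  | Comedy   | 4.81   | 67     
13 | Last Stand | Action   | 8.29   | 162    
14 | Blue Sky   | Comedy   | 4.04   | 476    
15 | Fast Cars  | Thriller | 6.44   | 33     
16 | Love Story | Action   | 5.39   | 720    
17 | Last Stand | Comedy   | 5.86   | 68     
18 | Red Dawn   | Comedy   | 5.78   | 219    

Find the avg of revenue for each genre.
SELECT genre, AVG(revenue) as result
FROM movies
GROUP BY genre

Result:
  Action: 387.00
  Comedy: 312.67
  Thriller: 274.60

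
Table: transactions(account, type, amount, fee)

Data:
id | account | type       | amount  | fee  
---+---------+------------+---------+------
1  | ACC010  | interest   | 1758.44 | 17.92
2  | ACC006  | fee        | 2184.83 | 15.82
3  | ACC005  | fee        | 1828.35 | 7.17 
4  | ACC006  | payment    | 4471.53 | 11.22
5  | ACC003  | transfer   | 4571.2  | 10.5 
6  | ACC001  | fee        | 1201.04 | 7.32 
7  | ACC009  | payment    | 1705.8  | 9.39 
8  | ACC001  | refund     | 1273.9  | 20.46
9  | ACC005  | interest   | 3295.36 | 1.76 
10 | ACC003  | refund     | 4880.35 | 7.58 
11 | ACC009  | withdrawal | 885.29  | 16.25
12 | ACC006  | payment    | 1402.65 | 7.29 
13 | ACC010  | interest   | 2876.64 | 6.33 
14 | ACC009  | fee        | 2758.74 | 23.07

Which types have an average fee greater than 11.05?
SELECT type, AVG(fee)
FROM transactions
GROUP BY type
HAVING AVG(fee) > 11.05

Result:
  fee: avg=13.35
  refund: avg=14.02
  withdrawal: avg=16.25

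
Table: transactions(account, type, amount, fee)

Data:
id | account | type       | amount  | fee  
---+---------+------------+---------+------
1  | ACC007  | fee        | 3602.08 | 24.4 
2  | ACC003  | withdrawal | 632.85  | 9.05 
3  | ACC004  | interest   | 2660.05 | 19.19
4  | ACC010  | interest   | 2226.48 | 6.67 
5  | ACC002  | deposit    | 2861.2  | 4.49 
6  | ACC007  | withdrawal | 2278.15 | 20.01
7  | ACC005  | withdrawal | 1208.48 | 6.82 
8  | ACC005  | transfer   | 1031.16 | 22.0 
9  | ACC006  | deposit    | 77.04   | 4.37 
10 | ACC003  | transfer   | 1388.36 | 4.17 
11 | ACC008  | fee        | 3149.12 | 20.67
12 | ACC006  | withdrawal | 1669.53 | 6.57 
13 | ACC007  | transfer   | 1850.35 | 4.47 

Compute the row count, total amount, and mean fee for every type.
SELECT type,
       COUNT(*) as cnt,
       SUM(amount) as total_amount,
       AVG(fee) as avg_fee
FROM transactions
GROUP BY type

Result:
  deposit: 2 records, 2938.24 total amount, 4.43 avg fee
  fee: 2 records, 6751.20 total amount, 22.54 avg fee
  interest: 2 records, 4886.53 total amount, 12.93 avg fee
  transfer: 3 records, 4269.87 total amount, 10.21 avg fee
  withdrawal: 4 records, 5789.01 total amount, 10.61 avg fee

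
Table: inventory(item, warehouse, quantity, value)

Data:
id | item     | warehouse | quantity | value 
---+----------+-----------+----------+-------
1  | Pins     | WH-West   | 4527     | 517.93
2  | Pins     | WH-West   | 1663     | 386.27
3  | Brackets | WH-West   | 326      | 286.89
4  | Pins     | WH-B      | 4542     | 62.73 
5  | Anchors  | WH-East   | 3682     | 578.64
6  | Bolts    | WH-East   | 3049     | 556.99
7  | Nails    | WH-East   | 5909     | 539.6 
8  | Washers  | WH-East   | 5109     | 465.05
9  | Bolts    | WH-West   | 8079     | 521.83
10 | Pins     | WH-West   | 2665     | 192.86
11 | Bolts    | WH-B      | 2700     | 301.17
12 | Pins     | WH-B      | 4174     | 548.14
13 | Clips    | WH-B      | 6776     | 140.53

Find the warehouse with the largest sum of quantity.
SELECT warehouse, SUM(quantity) as val
FROM inventory
GROUP BY warehouse
ORDER BY val DESC
LIMIT 1

Result: WH-B with sum(quantity) = 18192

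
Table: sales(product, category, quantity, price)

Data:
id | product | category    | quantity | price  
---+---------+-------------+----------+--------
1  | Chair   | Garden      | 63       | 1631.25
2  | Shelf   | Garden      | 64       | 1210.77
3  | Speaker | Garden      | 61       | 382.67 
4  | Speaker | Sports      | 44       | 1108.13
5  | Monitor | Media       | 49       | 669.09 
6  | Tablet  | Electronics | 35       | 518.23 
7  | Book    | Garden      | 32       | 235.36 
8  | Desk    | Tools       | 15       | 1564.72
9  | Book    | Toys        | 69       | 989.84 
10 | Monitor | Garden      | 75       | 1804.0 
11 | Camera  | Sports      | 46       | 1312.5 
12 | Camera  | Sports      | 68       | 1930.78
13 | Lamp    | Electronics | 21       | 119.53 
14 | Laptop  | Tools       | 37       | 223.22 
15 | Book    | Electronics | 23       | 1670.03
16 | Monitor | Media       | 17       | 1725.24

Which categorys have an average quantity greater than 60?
SELECT category, AVG(quantity)
FROM sales
GROUP BY category
HAVING AVG(quantity) > 60

Result:
  Toys: avg=69.00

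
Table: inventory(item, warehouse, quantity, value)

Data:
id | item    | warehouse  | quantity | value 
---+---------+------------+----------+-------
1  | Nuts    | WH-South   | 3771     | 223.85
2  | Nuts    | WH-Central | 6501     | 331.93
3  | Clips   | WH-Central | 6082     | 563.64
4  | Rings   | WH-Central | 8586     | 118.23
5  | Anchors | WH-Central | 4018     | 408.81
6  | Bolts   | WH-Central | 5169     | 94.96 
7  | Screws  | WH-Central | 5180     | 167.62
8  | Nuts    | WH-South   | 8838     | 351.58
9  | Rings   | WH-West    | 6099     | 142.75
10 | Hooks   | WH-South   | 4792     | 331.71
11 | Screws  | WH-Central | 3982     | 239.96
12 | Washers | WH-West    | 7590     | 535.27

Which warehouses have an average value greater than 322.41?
SELECT warehouse, AVG(value)
FROM inventory
GROUP BY warehouse
HAVING AVG(value) > 322.41

Result:
  WH-West: avg=339.01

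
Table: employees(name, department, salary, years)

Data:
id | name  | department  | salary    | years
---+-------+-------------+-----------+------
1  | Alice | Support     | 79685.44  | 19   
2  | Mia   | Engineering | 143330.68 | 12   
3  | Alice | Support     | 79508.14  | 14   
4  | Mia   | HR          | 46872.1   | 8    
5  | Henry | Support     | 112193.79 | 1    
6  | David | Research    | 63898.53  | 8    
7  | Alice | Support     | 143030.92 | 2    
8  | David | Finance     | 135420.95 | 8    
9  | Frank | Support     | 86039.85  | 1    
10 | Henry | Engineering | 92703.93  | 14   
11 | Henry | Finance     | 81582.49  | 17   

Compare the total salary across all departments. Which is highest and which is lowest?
SELECT department, SUM(salary)
FROM employees
GROUP BY department
ORDER BY SUM(salary)

All groups:
  HR: 46872.10
  Research: 63898.53
  Finance: 217003.44
  Engineering: 236034.61
  Support: 500458.14

Highest: Support (500458.14)
Lowest: HR (46872.10)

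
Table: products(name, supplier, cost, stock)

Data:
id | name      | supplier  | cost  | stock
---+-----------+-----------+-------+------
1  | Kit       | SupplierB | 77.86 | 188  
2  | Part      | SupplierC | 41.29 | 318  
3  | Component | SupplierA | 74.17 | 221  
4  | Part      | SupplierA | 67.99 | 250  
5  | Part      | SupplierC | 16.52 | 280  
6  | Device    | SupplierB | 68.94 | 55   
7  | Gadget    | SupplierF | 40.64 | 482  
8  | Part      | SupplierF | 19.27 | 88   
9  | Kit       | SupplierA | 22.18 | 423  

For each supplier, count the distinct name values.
SELECT supplier, COUNT(DISTINCT name)
FROM products
GROUP BY supplier

Result:
  SupplierA: 3 distinct
  SupplierB: 2 distinct
  SupplierC: 1 distinct
  SupplierF: 2 distinct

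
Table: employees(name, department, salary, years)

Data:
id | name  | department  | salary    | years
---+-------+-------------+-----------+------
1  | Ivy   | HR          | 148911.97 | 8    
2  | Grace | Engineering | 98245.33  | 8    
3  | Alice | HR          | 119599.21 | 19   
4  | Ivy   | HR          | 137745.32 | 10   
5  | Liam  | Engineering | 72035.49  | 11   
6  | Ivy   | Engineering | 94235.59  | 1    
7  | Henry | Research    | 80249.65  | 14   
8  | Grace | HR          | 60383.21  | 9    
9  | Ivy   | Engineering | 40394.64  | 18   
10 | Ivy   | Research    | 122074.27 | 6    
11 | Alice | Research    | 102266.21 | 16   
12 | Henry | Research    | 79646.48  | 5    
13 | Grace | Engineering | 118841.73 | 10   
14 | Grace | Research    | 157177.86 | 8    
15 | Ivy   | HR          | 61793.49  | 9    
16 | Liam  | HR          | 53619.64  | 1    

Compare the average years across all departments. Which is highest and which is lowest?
SELECT department, AVG(years)
FROM employees
GROUP BY department
ORDER BY AVG(years)

All groups:
  HR: 9.33
  Engineering: 9.60
  Research: 9.80

Highest: Research (9.80)
Lowest: HR (9.33)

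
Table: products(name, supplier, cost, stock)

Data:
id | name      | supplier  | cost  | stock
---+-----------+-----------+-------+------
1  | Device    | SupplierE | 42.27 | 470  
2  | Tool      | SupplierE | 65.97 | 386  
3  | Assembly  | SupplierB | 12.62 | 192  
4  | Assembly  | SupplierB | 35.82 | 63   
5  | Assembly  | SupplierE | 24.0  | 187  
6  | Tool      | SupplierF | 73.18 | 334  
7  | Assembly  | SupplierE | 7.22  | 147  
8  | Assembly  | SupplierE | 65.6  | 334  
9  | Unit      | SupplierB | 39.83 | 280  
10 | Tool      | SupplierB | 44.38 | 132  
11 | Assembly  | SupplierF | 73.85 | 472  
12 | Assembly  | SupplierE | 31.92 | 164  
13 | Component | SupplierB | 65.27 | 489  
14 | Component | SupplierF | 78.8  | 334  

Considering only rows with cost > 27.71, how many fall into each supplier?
SELECT supplier, COUNT(*)
FROM products
WHERE cost > 27.71
GROUP BY supplier

Note: WHERE filters rows before grouping.

Result:
  SupplierB: 4
  SupplierE: 4
  SupplierF: 3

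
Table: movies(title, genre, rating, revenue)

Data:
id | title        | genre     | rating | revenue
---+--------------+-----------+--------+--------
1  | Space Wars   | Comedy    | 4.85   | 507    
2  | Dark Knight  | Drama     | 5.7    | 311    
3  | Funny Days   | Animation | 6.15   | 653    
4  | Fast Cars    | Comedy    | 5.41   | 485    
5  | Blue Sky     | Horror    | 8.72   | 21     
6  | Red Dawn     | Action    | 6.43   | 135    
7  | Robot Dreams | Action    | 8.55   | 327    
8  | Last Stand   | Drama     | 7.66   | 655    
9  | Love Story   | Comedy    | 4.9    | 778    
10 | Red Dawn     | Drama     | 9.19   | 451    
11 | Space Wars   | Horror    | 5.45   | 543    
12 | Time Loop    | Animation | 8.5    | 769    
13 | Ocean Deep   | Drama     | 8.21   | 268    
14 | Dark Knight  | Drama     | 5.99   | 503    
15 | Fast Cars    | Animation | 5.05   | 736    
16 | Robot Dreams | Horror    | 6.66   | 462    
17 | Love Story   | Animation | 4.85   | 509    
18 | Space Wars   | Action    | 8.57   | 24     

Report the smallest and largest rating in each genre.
SELECT genre, MIN(rating), MAX(rating)
FROM movies
GROUP BY genre

Result:
  Action: min=6.43, max=8.57
  Animation: min=4.85, max=8.50
  Comedy: min=4.85, max=5.41
  Drama: min=5.70, max=9.19
  Horror: min=5.45, max=8.72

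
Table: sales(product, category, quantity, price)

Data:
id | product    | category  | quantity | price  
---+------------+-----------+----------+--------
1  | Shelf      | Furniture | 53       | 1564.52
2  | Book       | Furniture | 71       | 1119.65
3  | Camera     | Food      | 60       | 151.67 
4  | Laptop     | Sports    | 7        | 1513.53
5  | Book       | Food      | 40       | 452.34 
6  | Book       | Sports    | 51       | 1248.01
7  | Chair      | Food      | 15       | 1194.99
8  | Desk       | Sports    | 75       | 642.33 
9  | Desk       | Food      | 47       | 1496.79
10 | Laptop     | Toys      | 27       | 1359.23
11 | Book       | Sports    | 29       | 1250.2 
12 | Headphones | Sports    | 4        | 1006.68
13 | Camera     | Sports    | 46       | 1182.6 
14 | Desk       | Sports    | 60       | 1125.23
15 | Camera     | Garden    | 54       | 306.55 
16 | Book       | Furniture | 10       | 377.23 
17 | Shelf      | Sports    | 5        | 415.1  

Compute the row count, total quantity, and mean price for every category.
SELECT category,
       COUNT(*) as cnt,
       SUM(quantity) as total_quantity,
       AVG(price) as avg_price
FROM sales
GROUP BY category

Result:
  Food: 4 records, 162 total quantity, 823.95 avg price
  Furniture: 3 records, 134 total quantity, 1020.47 avg price
  Garden: 1 records, 54 total quantity, 306.55 avg price
  Sports: 8 records, 277 total quantity, 1047.96 avg price
  Toys: 1 records, 27 total quantity, 1359.23 avg price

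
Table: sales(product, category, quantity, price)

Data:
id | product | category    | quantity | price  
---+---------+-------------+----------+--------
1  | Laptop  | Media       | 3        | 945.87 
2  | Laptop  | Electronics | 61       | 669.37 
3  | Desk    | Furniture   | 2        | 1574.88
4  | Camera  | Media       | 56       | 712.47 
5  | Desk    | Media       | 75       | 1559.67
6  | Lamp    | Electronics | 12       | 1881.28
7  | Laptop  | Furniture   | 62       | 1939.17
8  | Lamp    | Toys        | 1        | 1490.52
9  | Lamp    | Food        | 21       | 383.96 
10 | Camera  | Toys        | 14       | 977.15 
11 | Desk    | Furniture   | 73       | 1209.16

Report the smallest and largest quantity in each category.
SELECT category, MIN(quantity), MAX(quantity)
FROM sales
GROUP BY category

Result:
  Electronics: min=12, max=61
  Food: min=21, max=21
  Furniture: min=2, max=73
  Media: min=3, max=75
  Toys: min=1, max=14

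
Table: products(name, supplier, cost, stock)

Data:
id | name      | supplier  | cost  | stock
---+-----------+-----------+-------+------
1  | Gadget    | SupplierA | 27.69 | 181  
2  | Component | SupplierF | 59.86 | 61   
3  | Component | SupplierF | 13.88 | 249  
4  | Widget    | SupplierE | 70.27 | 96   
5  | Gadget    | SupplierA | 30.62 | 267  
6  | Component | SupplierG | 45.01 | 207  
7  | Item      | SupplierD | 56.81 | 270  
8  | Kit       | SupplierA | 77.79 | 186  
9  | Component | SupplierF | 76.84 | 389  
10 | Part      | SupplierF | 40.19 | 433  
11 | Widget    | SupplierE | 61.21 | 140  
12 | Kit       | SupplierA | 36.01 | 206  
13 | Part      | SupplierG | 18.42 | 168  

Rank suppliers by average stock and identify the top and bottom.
SELECT supplier, AVG(stock)
FROM products
GROUP BY supplier
ORDER BY AVG(stock)

All groups:
  SupplierE: 118.00
  SupplierG: 187.50
  SupplierA: 210.00
  SupplierD: 270.00
  SupplierF: 283.00

Highest: SupplierF (283.00)
Lowest: SupplierE (118.00)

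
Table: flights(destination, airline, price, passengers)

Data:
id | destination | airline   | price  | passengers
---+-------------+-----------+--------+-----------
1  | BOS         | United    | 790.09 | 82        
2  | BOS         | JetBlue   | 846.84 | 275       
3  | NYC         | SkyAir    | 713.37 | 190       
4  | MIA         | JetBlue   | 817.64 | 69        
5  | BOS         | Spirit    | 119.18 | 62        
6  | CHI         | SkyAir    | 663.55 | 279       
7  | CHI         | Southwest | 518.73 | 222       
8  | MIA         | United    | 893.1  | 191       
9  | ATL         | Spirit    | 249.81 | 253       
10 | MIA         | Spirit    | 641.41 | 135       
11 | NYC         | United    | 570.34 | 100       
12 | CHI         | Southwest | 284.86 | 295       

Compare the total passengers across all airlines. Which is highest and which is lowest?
SELECT airline, SUM(passengers)
FROM flights
GROUP BY airline
ORDER BY SUM(passengers)

All groups:
  JetBlue: 344
  United: 373
  Spirit: 450
  SkyAir: 469
  Southwest: 517

Highest: Southwest (517)
Lowest: JetBlue (344)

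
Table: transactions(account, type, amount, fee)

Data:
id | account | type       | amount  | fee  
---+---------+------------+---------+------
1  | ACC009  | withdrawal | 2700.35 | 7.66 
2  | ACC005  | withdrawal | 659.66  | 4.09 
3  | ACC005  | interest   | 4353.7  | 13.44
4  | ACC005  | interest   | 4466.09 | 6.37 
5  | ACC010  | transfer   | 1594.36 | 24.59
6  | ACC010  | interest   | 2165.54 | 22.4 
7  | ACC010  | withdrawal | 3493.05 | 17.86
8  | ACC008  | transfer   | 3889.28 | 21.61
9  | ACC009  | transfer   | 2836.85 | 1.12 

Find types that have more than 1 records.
SELECT type, COUNT(*) as cnt
FROM transactions
GROUP BY type
HAVING COUNT(*) > 1

Result:
  interest: 3
  transfer: 3
  withdrawal: 3

Note: HAVING filters groups after aggregation, WHERE filters rows before.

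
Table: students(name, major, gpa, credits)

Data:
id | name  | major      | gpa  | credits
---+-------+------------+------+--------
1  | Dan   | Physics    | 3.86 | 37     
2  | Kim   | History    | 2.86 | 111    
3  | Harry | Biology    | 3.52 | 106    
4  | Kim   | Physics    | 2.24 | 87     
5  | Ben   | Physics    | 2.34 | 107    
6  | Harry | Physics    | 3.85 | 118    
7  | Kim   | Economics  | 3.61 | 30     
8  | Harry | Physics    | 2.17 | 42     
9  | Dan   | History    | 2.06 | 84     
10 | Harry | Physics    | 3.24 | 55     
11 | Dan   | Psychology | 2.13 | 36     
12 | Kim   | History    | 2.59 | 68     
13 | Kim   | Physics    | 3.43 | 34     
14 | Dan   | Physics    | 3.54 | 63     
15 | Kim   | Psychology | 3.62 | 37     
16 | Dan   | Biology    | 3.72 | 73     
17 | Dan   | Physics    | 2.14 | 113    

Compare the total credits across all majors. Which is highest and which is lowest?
SELECT major, SUM(credits)
FROM students
GROUP BY major
ORDER BY SUM(credits)

All groups:
  Economics: 30
  Psychology: 73
  Biology: 179
  History: 263
  Physics: 656

Highest: Physics (656)
Lowest: Economics (30)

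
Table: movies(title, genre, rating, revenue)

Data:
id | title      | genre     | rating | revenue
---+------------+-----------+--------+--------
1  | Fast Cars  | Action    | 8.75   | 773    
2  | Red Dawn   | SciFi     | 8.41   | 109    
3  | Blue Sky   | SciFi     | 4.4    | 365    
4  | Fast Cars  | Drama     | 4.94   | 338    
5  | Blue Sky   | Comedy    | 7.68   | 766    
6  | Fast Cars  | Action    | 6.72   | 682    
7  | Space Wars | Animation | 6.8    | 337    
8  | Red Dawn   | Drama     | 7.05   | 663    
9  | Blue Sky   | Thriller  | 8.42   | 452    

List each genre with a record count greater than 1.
SELECT genre, COUNT(*) as cnt
FROM movies
GROUP BY genre
HAVING COUNT(*) > 1

Result:
  Action: 2
  Drama: 2
  SciFi: 2

Note: HAVING filters groups after aggregation, WHERE filters rows before.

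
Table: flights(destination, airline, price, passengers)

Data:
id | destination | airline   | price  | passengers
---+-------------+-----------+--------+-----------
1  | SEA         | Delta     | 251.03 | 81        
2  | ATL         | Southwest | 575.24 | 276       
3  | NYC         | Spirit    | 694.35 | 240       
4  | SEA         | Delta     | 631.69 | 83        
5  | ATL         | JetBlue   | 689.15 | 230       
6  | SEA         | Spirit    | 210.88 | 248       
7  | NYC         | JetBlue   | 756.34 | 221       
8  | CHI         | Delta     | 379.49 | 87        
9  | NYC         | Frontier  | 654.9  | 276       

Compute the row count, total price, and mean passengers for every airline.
SELECT airline,
       COUNT(*) as cnt,
       SUM(price) as total_price,
       AVG(passengers) as avg_passengers
FROM flights
GROUP BY airline

Result:
  Delta: 3 records, 1262.21 total price, 83.67 avg passengers
  Frontier: 1 records, 654.90 total price, 276.00 avg passengers
  JetBlue: 2 records, 1445.49 total price, 225.50 avg passengers
  Southwest: 1 records, 575.24 total price, 276.00 avg passengers
  Spirit: 2 records, 905.23 total price, 244.00 avg passengers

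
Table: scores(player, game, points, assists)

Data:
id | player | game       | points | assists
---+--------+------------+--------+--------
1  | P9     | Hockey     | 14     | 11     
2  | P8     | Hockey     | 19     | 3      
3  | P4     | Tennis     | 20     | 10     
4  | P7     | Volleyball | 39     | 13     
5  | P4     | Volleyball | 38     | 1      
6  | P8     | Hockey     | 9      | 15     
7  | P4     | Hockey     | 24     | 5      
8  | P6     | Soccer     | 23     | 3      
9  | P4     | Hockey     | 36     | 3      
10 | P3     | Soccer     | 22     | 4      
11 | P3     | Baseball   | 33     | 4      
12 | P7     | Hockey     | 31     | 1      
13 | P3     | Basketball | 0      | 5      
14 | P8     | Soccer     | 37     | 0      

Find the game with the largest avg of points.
SELECT game, AVG(points) as val
FROM scores
GROUP BY game
ORDER BY val DESC
LIMIT 1

Result: Volleyball with avg(points) = 38.50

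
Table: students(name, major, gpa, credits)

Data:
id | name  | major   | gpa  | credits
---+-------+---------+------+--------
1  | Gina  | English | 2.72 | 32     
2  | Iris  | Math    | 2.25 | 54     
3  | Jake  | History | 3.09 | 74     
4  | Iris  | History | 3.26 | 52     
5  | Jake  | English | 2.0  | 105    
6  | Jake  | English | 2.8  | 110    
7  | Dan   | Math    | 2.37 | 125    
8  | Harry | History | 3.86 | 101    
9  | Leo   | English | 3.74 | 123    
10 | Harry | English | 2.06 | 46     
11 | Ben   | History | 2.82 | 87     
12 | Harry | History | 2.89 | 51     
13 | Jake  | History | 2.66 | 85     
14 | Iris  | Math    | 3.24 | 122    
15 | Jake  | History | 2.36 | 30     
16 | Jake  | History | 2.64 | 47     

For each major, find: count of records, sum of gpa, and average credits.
SELECT major,
       COUNT(*) as cnt,
       SUM(gpa) as total_gpa,
       AVG(credits) as avg_credits
FROM students
GROUP BY major

Result:
  English: 5 records, 13.32 total gpa, 83.20 avg credits
  History: 8 records, 23.58 total gpa, 65.88 avg credits
  Math: 3 records, 7.86 total gpa, 100.33 avg credits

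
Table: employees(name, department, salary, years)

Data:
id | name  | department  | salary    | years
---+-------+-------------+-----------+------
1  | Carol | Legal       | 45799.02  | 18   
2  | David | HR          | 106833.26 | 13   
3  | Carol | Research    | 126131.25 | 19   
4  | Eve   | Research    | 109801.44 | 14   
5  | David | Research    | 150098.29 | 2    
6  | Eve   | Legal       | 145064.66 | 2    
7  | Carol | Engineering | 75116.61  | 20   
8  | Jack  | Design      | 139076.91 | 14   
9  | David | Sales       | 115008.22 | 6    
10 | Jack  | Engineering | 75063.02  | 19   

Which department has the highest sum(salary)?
SELECT department, SUM(salary) as val
FROM employees
GROUP BY department
ORDER BY val DESC
LIMIT 1

Result: Research with sum(salary) = 386030.98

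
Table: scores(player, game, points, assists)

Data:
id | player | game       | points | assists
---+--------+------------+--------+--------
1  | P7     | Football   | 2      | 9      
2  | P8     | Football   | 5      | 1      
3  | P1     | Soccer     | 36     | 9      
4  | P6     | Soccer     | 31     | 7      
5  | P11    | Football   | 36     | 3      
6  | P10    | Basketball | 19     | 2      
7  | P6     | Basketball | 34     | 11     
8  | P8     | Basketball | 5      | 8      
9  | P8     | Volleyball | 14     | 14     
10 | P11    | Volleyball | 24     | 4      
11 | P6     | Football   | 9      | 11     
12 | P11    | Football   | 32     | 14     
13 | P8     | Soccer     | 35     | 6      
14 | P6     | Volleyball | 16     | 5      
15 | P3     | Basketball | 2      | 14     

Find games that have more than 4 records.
SELECT game, COUNT(*) as cnt
FROM scores
GROUP BY game
HAVING COUNT(*) > 4

Result:
  Football: 5

Note: HAVING filters groups after aggregation, WHERE filters rows before.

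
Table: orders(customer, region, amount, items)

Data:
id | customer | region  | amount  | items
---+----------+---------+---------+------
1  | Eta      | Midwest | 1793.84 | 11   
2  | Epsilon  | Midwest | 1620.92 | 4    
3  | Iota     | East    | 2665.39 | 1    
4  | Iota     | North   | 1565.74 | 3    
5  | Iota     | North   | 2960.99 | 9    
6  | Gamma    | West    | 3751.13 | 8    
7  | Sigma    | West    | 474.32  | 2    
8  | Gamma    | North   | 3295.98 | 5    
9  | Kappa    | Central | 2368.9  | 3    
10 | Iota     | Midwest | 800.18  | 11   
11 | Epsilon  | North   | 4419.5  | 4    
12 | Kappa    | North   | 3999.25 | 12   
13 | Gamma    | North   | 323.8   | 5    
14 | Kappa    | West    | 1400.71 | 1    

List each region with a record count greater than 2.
SELECT region, COUNT(*) as cnt
FROM orders
GROUP BY region
HAVING COUNT(*) > 2

Result:
  Midwest: 3
  North: 6
  West: 3

Note: HAVING filters groups after aggregation, WHERE filters rows before.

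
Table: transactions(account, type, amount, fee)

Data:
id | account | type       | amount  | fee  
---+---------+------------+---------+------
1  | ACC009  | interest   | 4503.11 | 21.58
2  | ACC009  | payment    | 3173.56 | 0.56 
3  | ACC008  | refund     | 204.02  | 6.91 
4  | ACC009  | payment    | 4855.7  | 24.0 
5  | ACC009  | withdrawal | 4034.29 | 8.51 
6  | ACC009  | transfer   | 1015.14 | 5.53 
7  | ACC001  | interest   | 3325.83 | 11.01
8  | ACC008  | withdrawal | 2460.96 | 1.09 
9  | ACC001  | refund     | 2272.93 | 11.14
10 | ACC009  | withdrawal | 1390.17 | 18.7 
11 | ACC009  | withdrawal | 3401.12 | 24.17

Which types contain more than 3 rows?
SELECT type, COUNT(*) as cnt
FROM transactions
GROUP BY type
HAVING COUNT(*) > 3

Result:
  withdrawal: 4

Note: HAVING filters groups after aggregation, WHERE filters rows before.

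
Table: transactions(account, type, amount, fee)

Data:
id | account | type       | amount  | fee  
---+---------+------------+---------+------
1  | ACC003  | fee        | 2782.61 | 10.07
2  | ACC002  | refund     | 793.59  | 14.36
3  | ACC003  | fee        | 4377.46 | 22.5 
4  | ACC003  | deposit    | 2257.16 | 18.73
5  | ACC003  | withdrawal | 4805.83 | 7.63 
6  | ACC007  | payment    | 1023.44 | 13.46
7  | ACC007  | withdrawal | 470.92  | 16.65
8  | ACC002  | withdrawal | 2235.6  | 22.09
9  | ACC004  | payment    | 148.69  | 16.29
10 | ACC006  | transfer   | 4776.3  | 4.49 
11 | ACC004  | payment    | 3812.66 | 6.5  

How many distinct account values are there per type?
SELECT type, COUNT(DISTINCT account)
FROM transactions
GROUP BY type

Result:
  deposit: 1 distinct
  fee: 1 distinct
  payment: 2 distinct
  refund: 1 distinct
  transfer: 1 distinct
  withdrawal: 3 distinct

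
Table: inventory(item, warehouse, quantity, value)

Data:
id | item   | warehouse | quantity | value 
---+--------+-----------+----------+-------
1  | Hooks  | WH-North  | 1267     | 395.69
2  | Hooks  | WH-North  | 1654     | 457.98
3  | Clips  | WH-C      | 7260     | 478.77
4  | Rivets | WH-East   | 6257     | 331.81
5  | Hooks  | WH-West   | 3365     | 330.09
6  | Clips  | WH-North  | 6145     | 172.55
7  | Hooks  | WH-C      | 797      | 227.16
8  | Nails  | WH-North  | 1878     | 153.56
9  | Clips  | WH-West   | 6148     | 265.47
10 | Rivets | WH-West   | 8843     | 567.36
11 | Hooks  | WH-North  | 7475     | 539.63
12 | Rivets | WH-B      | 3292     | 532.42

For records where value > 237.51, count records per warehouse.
SELECT warehouse, COUNT(*)
FROM inventory
WHERE value > 237.51
GROUP BY warehouse

Note: WHERE filters rows before grouping.

Result:
  WH-B: 1
  WH-C: 1
  WH-East: 1
  WH-North: 3
  WH-West: 3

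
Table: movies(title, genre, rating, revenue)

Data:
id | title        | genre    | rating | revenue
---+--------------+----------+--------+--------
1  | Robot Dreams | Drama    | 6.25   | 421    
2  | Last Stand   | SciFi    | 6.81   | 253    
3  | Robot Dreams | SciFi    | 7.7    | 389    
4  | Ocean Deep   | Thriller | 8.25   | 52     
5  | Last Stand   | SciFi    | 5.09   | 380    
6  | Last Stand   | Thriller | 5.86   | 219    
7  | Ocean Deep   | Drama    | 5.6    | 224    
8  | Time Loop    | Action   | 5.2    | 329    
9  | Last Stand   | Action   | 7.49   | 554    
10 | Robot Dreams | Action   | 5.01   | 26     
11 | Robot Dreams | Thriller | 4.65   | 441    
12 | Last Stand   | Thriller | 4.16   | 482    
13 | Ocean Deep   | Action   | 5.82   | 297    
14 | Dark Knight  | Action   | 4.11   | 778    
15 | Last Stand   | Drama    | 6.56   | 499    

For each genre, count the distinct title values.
SELECT genre, COUNT(DISTINCT title)
FROM movies
GROUP BY genre

Result:
  Action: 5 distinct
  Drama: 3 distinct
  SciFi: 2 distinct
  Thriller: 3 distinct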